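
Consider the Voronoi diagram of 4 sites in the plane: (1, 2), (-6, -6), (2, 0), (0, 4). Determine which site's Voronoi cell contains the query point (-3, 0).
Nearest site = (1, 2)

The Voronoi cell of site s contains exactly those query points closer to s than to any other site. Compute squared distances from q = (-3, 0) to each site:
  (1 − -3)² + (2 − 0)² = 20
  (0 − -3)² + (4 − 0)² = 25
  (2 − -3)² + (0 − 0)² = 25
  (-6 − -3)² + (-6 − 0)² = 45
Minimum is attained by (1, 2), so q lies in its Voronoi cell.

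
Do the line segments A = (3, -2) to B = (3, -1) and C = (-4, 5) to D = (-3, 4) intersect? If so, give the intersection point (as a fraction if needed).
No (intersection of containing lines falls outside at least one segment)

Parametrize and solve: t = 0, s = 7. At least one of these is outside [0, 1], so the segments do not intersect.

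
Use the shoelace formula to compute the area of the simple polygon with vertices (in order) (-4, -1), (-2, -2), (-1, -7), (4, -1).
Area = 39/2

Shoelace formula: Area = (1/2) |Σ_i (x_i · y_{i+1} − x_{i+1} · y_i)| (indices mod n). Compute each cross term:
  (-4)(-2) − (-2)(-1) = 6
  (-2)(-7) − (-1)(-2) = 12
  (-1)(-1) − (4)(-7) = 29
  (4)(-1) − (-4)(-1) = -8
Sum = 39, so (signed) Area = 39/2 = 39/2, |Area| = 39/2.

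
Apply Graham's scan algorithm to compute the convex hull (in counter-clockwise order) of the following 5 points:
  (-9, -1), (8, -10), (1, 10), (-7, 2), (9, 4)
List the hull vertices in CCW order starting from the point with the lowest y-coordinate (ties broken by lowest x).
Hull (CCW) = [(8, -10), (9, 4), (1, 10), (-7, 2), (-9, -1)]

Graham scan procedure:
  1. Find the pivot p₀ = point with lowest y (tie → lowest x): (8, -10).
  2. Sort the remaining points by polar angle around p₀.
  3. Walk through sorted points, maintaining a stack; pop the top while the last three entries make a non-left turn (cross product ≤ 0).
  4. Final stack is the convex hull in CCW order: (8, -10), (9, 4), (1, 10), (-7, 2), (-9, -1).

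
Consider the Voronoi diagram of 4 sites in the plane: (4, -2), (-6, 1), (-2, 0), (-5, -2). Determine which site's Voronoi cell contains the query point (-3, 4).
Nearest site = (-2, 0)

The Voronoi cell of site s contains exactly those query points closer to s than to any other site. Compute squared distances from q = (-3, 4) to each site:
  (-2 − -3)² + (0 − 4)² = 17
  (-6 − -3)² + (1 − 4)² = 18
  (-5 − -3)² + (-2 − 4)² = 40
  (4 − -3)² + (-2 − 4)² = 85
Minimum is attained by (-2, 0), so q lies in its Voronoi cell.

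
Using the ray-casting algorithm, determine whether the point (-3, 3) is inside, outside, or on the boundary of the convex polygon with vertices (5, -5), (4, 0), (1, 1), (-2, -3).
The point (-3, 3) lies strictly outside the polygon

Cast a horizontal ray to the right from the query point and count how many polygon edges it crosses (each edge strictly once or zero times, handled with the usual half-open convention). 
Parity of crossings → even ⇒ outside.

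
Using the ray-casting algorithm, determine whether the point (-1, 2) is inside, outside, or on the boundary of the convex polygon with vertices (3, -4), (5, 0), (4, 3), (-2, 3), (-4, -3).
The point (-1, 2) lies strictly inside the polygon

Cast a horizontal ray to the right from the query point and count how many polygon edges it crosses (each edge strictly once or zero times, handled with the usual half-open convention). 
Parity of crossings → odd ⇒ inside.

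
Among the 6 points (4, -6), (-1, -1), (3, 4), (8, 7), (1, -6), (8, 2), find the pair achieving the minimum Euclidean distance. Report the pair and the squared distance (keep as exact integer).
Pair = ((4, -6), (1, -6)); squared distance = 9

Compute all C(6, 2) = 15 pairwise squared distances (x_i − x_j)² + (y_i − y_j)². The minimum is 9, attained by the pair ((4, -6), (1, -6)).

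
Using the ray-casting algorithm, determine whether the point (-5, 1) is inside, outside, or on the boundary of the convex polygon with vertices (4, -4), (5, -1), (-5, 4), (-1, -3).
The point (-5, 1) lies strictly outside the polygon

Cast a horizontal ray to the right from the query point and count how many polygon edges it crosses (each edge strictly once or zero times, handled with the usual half-open convention). 
Parity of crossings → even ⇒ outside.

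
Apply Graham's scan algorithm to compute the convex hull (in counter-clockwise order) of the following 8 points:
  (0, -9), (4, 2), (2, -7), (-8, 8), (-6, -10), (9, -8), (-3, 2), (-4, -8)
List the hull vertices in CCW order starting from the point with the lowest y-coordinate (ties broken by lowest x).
Hull (CCW) = [(-6, -10), (9, -8), (4, 2), (-8, 8)]

Graham scan procedure:
  1. Find the pivot p₀ = point with lowest y (tie → lowest x): (-6, -10).
  2. Sort the remaining points by polar angle around p₀.
  3. Walk through sorted points, maintaining a stack; pop the top while the last three entries make a non-left turn (cross product ≤ 0).
  4. Final stack is the convex hull in CCW order: (-6, -10), (9, -8), (4, 2), (-8, 8).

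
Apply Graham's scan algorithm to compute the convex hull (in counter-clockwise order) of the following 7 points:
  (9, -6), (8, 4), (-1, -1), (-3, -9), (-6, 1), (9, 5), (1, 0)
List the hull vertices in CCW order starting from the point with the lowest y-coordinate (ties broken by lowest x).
Hull (CCW) = [(-3, -9), (9, -6), (9, 5), (-6, 1)]

Graham scan procedure:
  1. Find the pivot p₀ = point with lowest y (tie → lowest x): (-3, -9).
  2. Sort the remaining points by polar angle around p₀.
  3. Walk through sorted points, maintaining a stack; pop the top while the last three entries make a non-left turn (cross product ≤ 0).
  4. Final stack is the convex hull in CCW order: (-3, -9), (9, -6), (9, 5), (-6, 1).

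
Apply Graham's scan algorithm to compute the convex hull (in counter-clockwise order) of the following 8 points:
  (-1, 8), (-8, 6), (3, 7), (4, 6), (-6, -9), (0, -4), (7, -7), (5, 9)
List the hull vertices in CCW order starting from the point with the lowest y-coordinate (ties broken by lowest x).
Hull (CCW) = [(-6, -9), (7, -7), (5, 9), (-1, 8), (-8, 6)]

Graham scan procedure:
  1. Find the pivot p₀ = point with lowest y (tie → lowest x): (-6, -9).
  2. Sort the remaining points by polar angle around p₀.
  3. Walk through sorted points, maintaining a stack; pop the top while the last three entries make a non-left turn (cross product ≤ 0).
  4. Final stack is the convex hull in CCW order: (-6, -9), (7, -7), (5, 9), (-1, 8), (-8, 6).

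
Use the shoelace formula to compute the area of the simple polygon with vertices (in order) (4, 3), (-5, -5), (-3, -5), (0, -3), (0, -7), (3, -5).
Area = 32

Shoelace formula: Area = (1/2) |Σ_i (x_i · y_{i+1} − x_{i+1} · y_i)| (indices mod n). Compute each cross term:
  (4)(-5) − (-5)(3) = -5
  (-5)(-5) − (-3)(-5) = 10
  (-3)(-3) − (0)(-5) = 9
  (0)(-7) − (0)(-3) = 0
  (0)(-5) − (3)(-7) = 21
  (3)(3) − (4)(-5) = 29
Sum = 64, so (signed) Area = 64/2 = 32, |Area| = 32.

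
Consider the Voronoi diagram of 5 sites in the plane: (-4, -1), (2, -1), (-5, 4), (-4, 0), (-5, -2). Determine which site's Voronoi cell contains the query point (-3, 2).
Nearest site = (-4, 0)

The Voronoi cell of site s contains exactly those query points closer to s than to any other site. Compute squared distances from q = (-3, 2) to each site:
  (-4 − -3)² + (0 − 2)² = 5
  (-5 − -3)² + (4 − 2)² = 8
  (-4 − -3)² + (-1 − 2)² = 10
  (-5 − -3)² + (-2 − 2)² = 20
  (2 − -3)² + (-1 − 2)² = 34
Minimum is attained by (-4, 0), so q lies in its Voronoi cell.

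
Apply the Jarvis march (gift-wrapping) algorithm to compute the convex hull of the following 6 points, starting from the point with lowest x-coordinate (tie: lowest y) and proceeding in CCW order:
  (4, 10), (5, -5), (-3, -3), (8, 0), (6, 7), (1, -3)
Hull (CCW) = [(-3, -3), (5, -5), (8, 0), (6, 7), (4, 10)]

Jarvis march: at each step, from the current hull vertex p, select the next vertex q as the point such that every other point lies strictly to the left of (or on) the directed line p → q. (Equivalently: for every other point r, the cross product (q − p) × (r − p) ≥ 0.)
Starting point (lowest x, tie lowest y): (-3, -3). Wrap until returning to start. Resulting hull: (-3, -3), (5, -5), (8, 0), (6, 7), (4, 10).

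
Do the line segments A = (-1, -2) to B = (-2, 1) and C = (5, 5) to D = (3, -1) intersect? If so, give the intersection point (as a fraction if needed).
No (intersection of containing lines falls outside at least one segment)

Parametrize and solve: t = -11/6, s = 25/12. At least one of these is outside [0, 1], so the segments do not intersect.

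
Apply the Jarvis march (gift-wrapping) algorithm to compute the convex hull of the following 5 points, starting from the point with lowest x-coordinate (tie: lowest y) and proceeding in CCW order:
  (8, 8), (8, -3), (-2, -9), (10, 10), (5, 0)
Hull (CCW) = [(-2, -9), (8, -3), (10, 10), (8, 8)]

Jarvis march: at each step, from the current hull vertex p, select the next vertex q as the point such that every other point lies strictly to the left of (or on) the directed line p → q. (Equivalently: for every other point r, the cross product (q − p) × (r − p) ≥ 0.)
Starting point (lowest x, tie lowest y): (-2, -9). Wrap until returning to start. Resulting hull: (-2, -9), (8, -3), (10, 10), (8, 8).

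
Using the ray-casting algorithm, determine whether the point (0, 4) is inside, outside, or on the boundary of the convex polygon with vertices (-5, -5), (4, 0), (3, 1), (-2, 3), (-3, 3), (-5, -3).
The point (0, 4) lies strictly outside the polygon

Cast a horizontal ray to the right from the query point and count how many polygon edges it crosses (each edge strictly once or zero times, handled with the usual half-open convention). 
Parity of crossings → even ⇒ outside.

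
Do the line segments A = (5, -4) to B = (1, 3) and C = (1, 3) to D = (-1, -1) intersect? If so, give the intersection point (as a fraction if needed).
Yes; intersection at (1, 3) (t = 1 on AB, s = 0 on CD)

Parametrize AB as A + t(B − A) = (5 + -4 t, -4 + 7 t) and CD as C + s(D − C) = (1 + -2 s, 3 + -4 s). Solve the linear system for (t, s). Determinant = -30 ≠ 0, so a unique intersection of the containing lines exists. Solution: t = 1, s = 0 — both in [0, 1], so the segments cross. Intersection point: (1, 3).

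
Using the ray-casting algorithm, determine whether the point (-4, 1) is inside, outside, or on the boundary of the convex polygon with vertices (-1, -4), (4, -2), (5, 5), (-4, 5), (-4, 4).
The point (-4, 1) lies strictly outside the polygon

Cast a horizontal ray to the right from the query point and count how many polygon edges it crosses (each edge strictly once or zero times, handled with the usual half-open convention). 
Parity of crossings → even ⇒ outside.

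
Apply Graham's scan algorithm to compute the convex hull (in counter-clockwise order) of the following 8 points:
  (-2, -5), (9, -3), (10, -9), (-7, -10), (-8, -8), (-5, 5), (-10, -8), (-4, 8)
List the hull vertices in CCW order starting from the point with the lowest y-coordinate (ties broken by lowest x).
Hull (CCW) = [(-7, -10), (10, -9), (9, -3), (-4, 8), (-10, -8)]

Graham scan procedure:
  1. Find the pivot p₀ = point with lowest y (tie → lowest x): (-7, -10).
  2. Sort the remaining points by polar angle around p₀.
  3. Walk through sorted points, maintaining a stack; pop the top while the last three entries make a non-left turn (cross product ≤ 0).
  4. Final stack is the convex hull in CCW order: (-7, -10), (10, -9), (9, -3), (-4, 8), (-10, -8).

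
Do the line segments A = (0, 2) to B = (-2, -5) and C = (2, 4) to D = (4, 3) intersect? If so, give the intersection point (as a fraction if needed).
No (intersection of containing lines falls outside at least one segment)

Parametrize and solve: t = -3/8, s = -5/8. At least one of these is outside [0, 1], so the segments do not intersect.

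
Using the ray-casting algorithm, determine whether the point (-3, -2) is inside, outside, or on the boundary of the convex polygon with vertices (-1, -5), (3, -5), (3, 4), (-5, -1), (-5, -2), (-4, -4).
The point (-3, -2) lies strictly inside the polygon

Cast a horizontal ray to the right from the query point and count how many polygon edges it crosses (each edge strictly once or zero times, handled with the usual half-open convention). 
Parity of crossings → odd ⇒ inside.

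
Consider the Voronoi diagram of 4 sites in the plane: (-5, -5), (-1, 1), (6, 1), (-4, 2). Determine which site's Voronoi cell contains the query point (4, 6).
Nearest site = (6, 1)

The Voronoi cell of site s contains exactly those query points closer to s than to any other site. Compute squared distances from q = (4, 6) to each site:
  (6 − 4)² + (1 − 6)² = 29
  (-1 − 4)² + (1 − 6)² = 50
  (-4 − 4)² + (2 − 6)² = 80
  (-5 − 4)² + (-5 − 6)² = 202
Minimum is attained by (6, 1), so q lies in its Voronoi cell.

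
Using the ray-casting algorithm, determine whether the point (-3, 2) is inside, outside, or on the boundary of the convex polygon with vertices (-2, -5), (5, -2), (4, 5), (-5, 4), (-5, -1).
The point (-3, 2) lies strictly inside the polygon

Cast a horizontal ray to the right from the query point and count how many polygon edges it crosses (each edge strictly once or zero times, handled with the usual half-open convention). 
Parity of crossings → odd ⇒ inside.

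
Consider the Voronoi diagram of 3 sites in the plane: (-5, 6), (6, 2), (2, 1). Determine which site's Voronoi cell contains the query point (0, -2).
Nearest site = (2, 1)

The Voronoi cell of site s contains exactly those query points closer to s than to any other site. Compute squared distances from q = (0, -2) to each site:
  (2 − 0)² + (1 − -2)² = 13
  (6 − 0)² + (2 − -2)² = 52
  (-5 − 0)² + (6 − -2)² = 89
Minimum is attained by (2, 1), so q lies in its Voronoi cell.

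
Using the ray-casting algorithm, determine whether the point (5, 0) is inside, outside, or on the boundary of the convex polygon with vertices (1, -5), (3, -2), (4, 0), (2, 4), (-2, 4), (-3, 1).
The point (5, 0) lies strictly outside the polygon

Cast a horizontal ray to the right from the query point and count how many polygon edges it crosses (each edge strictly once or zero times, handled with the usual half-open convention). 
Parity of crossings → even ⇒ outside.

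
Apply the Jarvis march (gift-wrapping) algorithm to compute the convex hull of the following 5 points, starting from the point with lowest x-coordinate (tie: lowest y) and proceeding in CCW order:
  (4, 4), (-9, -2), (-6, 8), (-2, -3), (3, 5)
Hull (CCW) = [(-9, -2), (-2, -3), (4, 4), (3, 5), (-6, 8)]

Jarvis march: at each step, from the current hull vertex p, select the next vertex q as the point such that every other point lies strictly to the left of (or on) the directed line p → q. (Equivalently: for every other point r, the cross product (q − p) × (r − p) ≥ 0.)
Starting point (lowest x, tie lowest y): (-9, -2). Wrap until returning to start. Resulting hull: (-9, -2), (-2, -3), (4, 4), (3, 5), (-6, 8).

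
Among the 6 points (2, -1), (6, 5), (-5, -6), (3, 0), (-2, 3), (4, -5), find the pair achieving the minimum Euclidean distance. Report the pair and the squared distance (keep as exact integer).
Pair = ((2, -1), (3, 0)); squared distance = 2

Compute all C(6, 2) = 15 pairwise squared distances (x_i − x_j)² + (y_i − y_j)². The minimum is 2, attained by the pair ((2, -1), (3, 0)).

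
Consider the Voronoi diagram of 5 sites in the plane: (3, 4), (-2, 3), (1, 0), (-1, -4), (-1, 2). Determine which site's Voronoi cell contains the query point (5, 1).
Nearest site = (3, 4)

The Voronoi cell of site s contains exactly those query points closer to s than to any other site. Compute squared distances from q = (5, 1) to each site:
  (3 − 5)² + (4 − 1)² = 13
  (1 − 5)² + (0 − 1)² = 17
  (-1 − 5)² + (2 − 1)² = 37
  (-2 − 5)² + (3 − 1)² = 53
  (-1 − 5)² + (-4 − 1)² = 61
Minimum is attained by (3, 4), so q lies in its Voronoi cell.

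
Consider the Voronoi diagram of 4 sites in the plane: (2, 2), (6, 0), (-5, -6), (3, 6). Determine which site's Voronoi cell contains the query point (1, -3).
Nearest site = (2, 2)

The Voronoi cell of site s contains exactly those query points closer to s than to any other site. Compute squared distances from q = (1, -3) to each site:
  (2 − 1)² + (2 − -3)² = 26
  (6 − 1)² + (0 − -3)² = 34
  (-5 − 1)² + (-6 − -3)² = 45
  (3 − 1)² + (6 − -3)² = 85
Minimum is attained by (2, 2), so q lies in its Voronoi cell.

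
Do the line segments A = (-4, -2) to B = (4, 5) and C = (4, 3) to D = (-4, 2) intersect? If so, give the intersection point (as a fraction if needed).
Yes; intersection at (4/3, 8/3) (t = 2/3 on AB, s = 1/3 on CD)

Parametrize AB as A + t(B − A) = (-4 + 8 t, -2 + 7 t) and CD as C + s(D − C) = (4 + -8 s, 3 + -1 s). Solve the linear system for (t, s). Determinant = -48 ≠ 0, so a unique intersection of the containing lines exists. Solution: t = 2/3, s = 1/3 — both in [0, 1], so the segments cross. Intersection point: (4/3, 8/3).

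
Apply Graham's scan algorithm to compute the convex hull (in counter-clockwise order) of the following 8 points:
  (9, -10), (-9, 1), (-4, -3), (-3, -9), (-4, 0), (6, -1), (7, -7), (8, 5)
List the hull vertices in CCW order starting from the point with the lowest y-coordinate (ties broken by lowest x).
Hull (CCW) = [(9, -10), (8, 5), (-9, 1), (-3, -9)]

Graham scan procedure:
  1. Find the pivot p₀ = point with lowest y (tie → lowest x): (9, -10).
  2. Sort the remaining points by polar angle around p₀.
  3. Walk through sorted points, maintaining a stack; pop the top while the last three entries make a non-left turn (cross product ≤ 0).
  4. Final stack is the convex hull in CCW order: (9, -10), (8, 5), (-9, 1), (-3, -9).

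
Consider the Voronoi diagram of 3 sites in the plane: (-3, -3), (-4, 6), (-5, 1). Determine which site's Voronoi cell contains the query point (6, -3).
Nearest site = (-3, -3)

The Voronoi cell of site s contains exactly those query points closer to s than to any other site. Compute squared distances from q = (6, -3) to each site:
  (-3 − 6)² + (-3 − -3)² = 81
  (-5 − 6)² + (1 − -3)² = 137
  (-4 − 6)² + (6 − -3)² = 181
Minimum is attained by (-3, -3), so q lies in its Voronoi cell.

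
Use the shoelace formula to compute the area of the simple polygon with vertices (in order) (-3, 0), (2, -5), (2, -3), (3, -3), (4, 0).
Area = 17

Shoelace formula: Area = (1/2) |Σ_i (x_i · y_{i+1} − x_{i+1} · y_i)| (indices mod n). Compute each cross term:
  (-3)(-5) − (2)(0) = 15
  (2)(-3) − (2)(-5) = 4
  (2)(-3) − (3)(-3) = 3
  (3)(0) − (4)(-3) = 12
  (4)(0) − (-3)(0) = 0
Sum = 34, so (signed) Area = 34/2 = 17, |Area| = 17.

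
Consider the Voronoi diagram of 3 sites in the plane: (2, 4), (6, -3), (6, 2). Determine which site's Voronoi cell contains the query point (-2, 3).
Nearest site = (2, 4)

The Voronoi cell of site s contains exactly those query points closer to s than to any other site. Compute squared distances from q = (-2, 3) to each site:
  (2 − -2)² + (4 − 3)² = 17
  (6 − -2)² + (2 − 3)² = 65
  (6 − -2)² + (-3 − 3)² = 100
Minimum is attained by (2, 4), so q lies in its Voronoi cell.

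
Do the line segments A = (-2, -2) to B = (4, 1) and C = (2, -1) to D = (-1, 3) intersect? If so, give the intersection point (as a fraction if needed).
Yes; intersection at (16/11, -3/11) (t = 19/33 on AB, s = 2/11 on CD)

Parametrize AB as A + t(B − A) = (-2 + 6 t, -2 + 3 t) and CD as C + s(D − C) = (2 + -3 s, -1 + 4 s). Solve the linear system for (t, s). Determinant = -33 ≠ 0, so a unique intersection of the containing lines exists. Solution: t = 19/33, s = 2/11 — both in [0, 1], so the segments cross. Intersection point: (16/11, -3/11).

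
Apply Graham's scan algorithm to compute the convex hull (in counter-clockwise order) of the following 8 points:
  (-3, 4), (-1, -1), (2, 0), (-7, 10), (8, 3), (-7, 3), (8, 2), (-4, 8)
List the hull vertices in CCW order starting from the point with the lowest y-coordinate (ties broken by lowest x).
Hull (CCW) = [(-1, -1), (8, 2), (8, 3), (-7, 10), (-7, 3)]

Graham scan procedure:
  1. Find the pivot p₀ = point with lowest y (tie → lowest x): (-1, -1).
  2. Sort the remaining points by polar angle around p₀.
  3. Walk through sorted points, maintaining a stack; pop the top while the last three entries make a non-left turn (cross product ≤ 0).
  4. Final stack is the convex hull in CCW order: (-1, -1), (8, 2), (8, 3), (-7, 10), (-7, 3).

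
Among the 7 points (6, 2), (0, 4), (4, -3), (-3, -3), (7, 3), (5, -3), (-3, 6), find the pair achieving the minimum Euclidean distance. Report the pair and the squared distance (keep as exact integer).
Pair = ((4, -3), (5, -3)); squared distance = 1

Compute all C(7, 2) = 21 pairwise squared distances (x_i − x_j)² + (y_i − y_j)². The minimum is 1, attained by the pair ((4, -3), (5, -3)).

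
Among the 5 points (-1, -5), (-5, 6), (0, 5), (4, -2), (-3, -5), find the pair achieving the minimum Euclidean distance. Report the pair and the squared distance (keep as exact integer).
Pair = ((-1, -5), (-3, -5)); squared distance = 4

Compute all C(5, 2) = 10 pairwise squared distances (x_i − x_j)² + (y_i − y_j)². The minimum is 4, attained by the pair ((-1, -5), (-3, -5)).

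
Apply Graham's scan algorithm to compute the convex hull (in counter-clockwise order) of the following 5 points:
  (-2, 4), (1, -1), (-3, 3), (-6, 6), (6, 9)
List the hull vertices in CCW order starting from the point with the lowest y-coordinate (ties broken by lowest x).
Hull (CCW) = [(1, -1), (6, 9), (-6, 6)]

Graham scan procedure:
  1. Find the pivot p₀ = point with lowest y (tie → lowest x): (1, -1).
  2. Sort the remaining points by polar angle around p₀.
  3. Walk through sorted points, maintaining a stack; pop the top while the last three entries make a non-left turn (cross product ≤ 0).
  4. Final stack is the convex hull in CCW order: (1, -1), (6, 9), (-6, 6).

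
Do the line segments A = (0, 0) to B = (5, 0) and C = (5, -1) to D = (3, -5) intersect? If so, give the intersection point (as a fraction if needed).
No (intersection of containing lines falls outside at least one segment)

Parametrize and solve: t = 11/10, s = -1/4. At least one of these is outside [0, 1], so the segments do not intersect.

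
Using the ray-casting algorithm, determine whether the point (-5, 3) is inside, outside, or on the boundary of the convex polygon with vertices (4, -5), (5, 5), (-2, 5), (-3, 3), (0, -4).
The point (-5, 3) lies strictly outside the polygon

Cast a horizontal ray to the right from the query point and count how many polygon edges it crosses (each edge strictly once or zero times, handled with the usual half-open convention). 
Parity of crossings → even ⇒ outside.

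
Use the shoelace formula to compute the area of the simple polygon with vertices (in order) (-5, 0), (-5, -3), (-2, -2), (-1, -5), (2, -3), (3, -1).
Area = 21

Shoelace formula: Area = (1/2) |Σ_i (x_i · y_{i+1} − x_{i+1} · y_i)| (indices mod n). Compute each cross term:
  (-5)(-3) − (-5)(0) = 15
  (-5)(-2) − (-2)(-3) = 4
  (-2)(-5) − (-1)(-2) = 8
  (-1)(-3) − (2)(-5) = 13
  (2)(-1) − (3)(-3) = 7
  (3)(0) − (-5)(-1) = -5
Sum = 42, so (signed) Area = 42/2 = 21, |Area| = 21.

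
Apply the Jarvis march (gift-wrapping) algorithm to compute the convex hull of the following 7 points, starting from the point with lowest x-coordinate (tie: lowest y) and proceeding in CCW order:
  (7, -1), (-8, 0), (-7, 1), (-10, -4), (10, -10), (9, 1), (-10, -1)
Hull (CCW) = [(-10, -4), (10, -10), (9, 1), (-7, 1), (-10, -1)]

Jarvis march: at each step, from the current hull vertex p, select the next vertex q as the point such that every other point lies strictly to the left of (or on) the directed line p → q. (Equivalently: for every other point r, the cross product (q − p) × (r − p) ≥ 0.)
Starting point (lowest x, tie lowest y): (-10, -4). Wrap until returning to start. Resulting hull: (-10, -4), (10, -10), (9, 1), (-7, 1), (-10, -1).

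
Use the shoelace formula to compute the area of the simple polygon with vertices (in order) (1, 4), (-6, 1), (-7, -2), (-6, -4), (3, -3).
Area = 105/2

Shoelace formula: Area = (1/2) |Σ_i (x_i · y_{i+1} − x_{i+1} · y_i)| (indices mod n). Compute each cross term:
  (1)(1) − (-6)(4) = 25
  (-6)(-2) − (-7)(1) = 19
  (-7)(-4) − (-6)(-2) = 16
  (-6)(-3) − (3)(-4) = 30
  (3)(4) − (1)(-3) = 15
Sum = 105, so (signed) Area = 105/2 = 105/2, |Area| = 105/2.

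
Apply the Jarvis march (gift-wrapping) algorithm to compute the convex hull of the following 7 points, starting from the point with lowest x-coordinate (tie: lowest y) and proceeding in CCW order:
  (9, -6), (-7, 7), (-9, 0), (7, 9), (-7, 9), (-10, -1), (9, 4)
Hull (CCW) = [(-10, -1), (9, -6), (9, 4), (7, 9), (-7, 9)]

Jarvis march: at each step, from the current hull vertex p, select the next vertex q as the point such that every other point lies strictly to the left of (or on) the directed line p → q. (Equivalently: for every other point r, the cross product (q − p) × (r − p) ≥ 0.)
Starting point (lowest x, tie lowest y): (-10, -1). Wrap until returning to start. Resulting hull: (-10, -1), (9, -6), (9, 4), (7, 9), (-7, 9).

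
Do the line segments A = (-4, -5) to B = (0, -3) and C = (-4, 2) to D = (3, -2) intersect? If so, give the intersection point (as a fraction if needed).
No (intersection of containing lines falls outside at least one segment)

Parametrize and solve: t = 49/30, s = 14/15. At least one of these is outside [0, 1], so the segments do not intersect.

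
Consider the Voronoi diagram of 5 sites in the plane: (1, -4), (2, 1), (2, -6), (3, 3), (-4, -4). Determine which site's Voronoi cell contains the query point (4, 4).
Nearest site = (3, 3)

The Voronoi cell of site s contains exactly those query points closer to s than to any other site. Compute squared distances from q = (4, 4) to each site:
  (3 − 4)² + (3 − 4)² = 2
  (2 − 4)² + (1 − 4)² = 13
  (1 − 4)² + (-4 − 4)² = 73
  (2 − 4)² + (-6 − 4)² = 104
  (-4 − 4)² + (-4 − 4)² = 128
Minimum is attained by (3, 3), so q lies in its Voronoi cell.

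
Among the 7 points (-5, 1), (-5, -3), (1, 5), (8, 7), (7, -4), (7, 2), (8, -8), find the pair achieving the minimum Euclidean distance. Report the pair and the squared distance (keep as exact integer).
Pair = ((-5, 1), (-5, -3)); squared distance = 16

Compute all C(7, 2) = 21 pairwise squared distances (x_i − x_j)² + (y_i − y_j)². The minimum is 16, attained by the pair ((-5, 1), (-5, -3)).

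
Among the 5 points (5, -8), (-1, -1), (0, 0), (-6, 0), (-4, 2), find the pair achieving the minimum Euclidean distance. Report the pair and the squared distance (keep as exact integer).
Pair = ((-1, -1), (0, 0)); squared distance = 2

Compute all C(5, 2) = 10 pairwise squared distances (x_i − x_j)² + (y_i − y_j)². The minimum is 2, attained by the pair ((-1, -1), (0, 0)).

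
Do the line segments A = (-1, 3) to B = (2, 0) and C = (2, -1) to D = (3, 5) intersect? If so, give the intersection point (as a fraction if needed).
No (intersection of containing lines falls outside at least one segment)

Parametrize and solve: t = 22/21, s = 1/7. At least one of these is outside [0, 1], so the segments do not intersect.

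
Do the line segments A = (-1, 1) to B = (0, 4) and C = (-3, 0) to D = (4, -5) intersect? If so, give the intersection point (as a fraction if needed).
No (intersection of containing lines falls outside at least one segment)

Parametrize and solve: t = -17/26, s = 5/26. At least one of these is outside [0, 1], so the segments do not intersect.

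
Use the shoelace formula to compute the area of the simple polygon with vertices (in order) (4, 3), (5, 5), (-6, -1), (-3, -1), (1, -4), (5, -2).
Area = 87/2

Shoelace formula: Area = (1/2) |Σ_i (x_i · y_{i+1} − x_{i+1} · y_i)| (indices mod n). Compute each cross term:
  (4)(5) − (5)(3) = 5
  (5)(-1) − (-6)(5) = 25
  (-6)(-1) − (-3)(-1) = 3
  (-3)(-4) − (1)(-1) = 13
  (1)(-2) − (5)(-4) = 18
  (5)(3) − (4)(-2) = 23
Sum = 87, so (signed) Area = 87/2 = 87/2, |Area| = 87/2.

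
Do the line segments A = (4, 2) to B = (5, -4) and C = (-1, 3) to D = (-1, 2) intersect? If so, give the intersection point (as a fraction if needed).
No (intersection of containing lines falls outside at least one segment)

Parametrize and solve: t = -5, s = -29. At least one of these is outside [0, 1], so the segments do not intersect.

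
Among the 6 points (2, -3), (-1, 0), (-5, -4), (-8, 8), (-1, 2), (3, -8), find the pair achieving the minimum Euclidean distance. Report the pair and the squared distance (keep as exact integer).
Pair = ((-1, 0), (-1, 2)); squared distance = 4

Compute all C(6, 2) = 15 pairwise squared distances (x_i − x_j)² + (y_i − y_j)². The minimum is 4, attained by the pair ((-1, 0), (-1, 2)).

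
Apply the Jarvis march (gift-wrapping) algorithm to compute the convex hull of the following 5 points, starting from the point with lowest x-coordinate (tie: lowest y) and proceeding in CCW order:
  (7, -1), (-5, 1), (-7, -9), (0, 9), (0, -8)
Hull (CCW) = [(-7, -9), (0, -8), (7, -1), (0, 9), (-5, 1)]

Jarvis march: at each step, from the current hull vertex p, select the next vertex q as the point such that every other point lies strictly to the left of (or on) the directed line p → q. (Equivalently: for every other point r, the cross product (q − p) × (r − p) ≥ 0.)
Starting point (lowest x, tie lowest y): (-7, -9). Wrap until returning to start. Resulting hull: (-7, -9), (0, -8), (7, -1), (0, 9), (-5, 1).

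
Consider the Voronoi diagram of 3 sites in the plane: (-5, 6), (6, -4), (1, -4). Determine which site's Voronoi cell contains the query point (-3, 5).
Nearest site = (-5, 6)

The Voronoi cell of site s contains exactly those query points closer to s than to any other site. Compute squared distances from q = (-3, 5) to each site:
  (-5 − -3)² + (6 − 5)² = 5
  (1 − -3)² + (-4 − 5)² = 97
  (6 − -3)² + (-4 − 5)² = 162
Minimum is attained by (-5, 6), so q lies in its Voronoi cell.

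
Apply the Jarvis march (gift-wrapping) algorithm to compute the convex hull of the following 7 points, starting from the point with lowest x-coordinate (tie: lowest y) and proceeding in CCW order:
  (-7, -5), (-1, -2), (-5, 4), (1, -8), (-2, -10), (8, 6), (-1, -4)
Hull (CCW) = [(-7, -5), (-2, -10), (1, -8), (8, 6), (-5, 4)]

Jarvis march: at each step, from the current hull vertex p, select the next vertex q as the point such that every other point lies strictly to the left of (or on) the directed line p → q. (Equivalently: for every other point r, the cross product (q − p) × (r − p) ≥ 0.)
Starting point (lowest x, tie lowest y): (-7, -5). Wrap until returning to start. Resulting hull: (-7, -5), (-2, -10), (1, -8), (8, 6), (-5, 4).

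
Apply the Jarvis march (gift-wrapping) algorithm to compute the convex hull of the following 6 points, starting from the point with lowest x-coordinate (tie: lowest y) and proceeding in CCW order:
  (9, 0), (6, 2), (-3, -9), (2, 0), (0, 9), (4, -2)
Hull (CCW) = [(-3, -9), (9, 0), (0, 9)]

Jarvis march: at each step, from the current hull vertex p, select the next vertex q as the point such that every other point lies strictly to the left of (or on) the directed line p → q. (Equivalently: for every other point r, the cross product (q − p) × (r − p) ≥ 0.)
Starting point (lowest x, tie lowest y): (-3, -9). Wrap until returning to start. Resulting hull: (-3, -9), (9, 0), (0, 9).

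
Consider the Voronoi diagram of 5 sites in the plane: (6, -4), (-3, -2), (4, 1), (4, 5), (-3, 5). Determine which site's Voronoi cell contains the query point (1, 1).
Nearest site = (4, 1)

The Voronoi cell of site s contains exactly those query points closer to s than to any other site. Compute squared distances from q = (1, 1) to each site:
  (4 − 1)² + (1 − 1)² = 9
  (-3 − 1)² + (-2 − 1)² = 25
  (4 − 1)² + (5 − 1)² = 25
  (-3 − 1)² + (5 − 1)² = 32
  (6 − 1)² + (-4 − 1)² = 50
Minimum is attained by (4, 1), so q lies in its Voronoi cell.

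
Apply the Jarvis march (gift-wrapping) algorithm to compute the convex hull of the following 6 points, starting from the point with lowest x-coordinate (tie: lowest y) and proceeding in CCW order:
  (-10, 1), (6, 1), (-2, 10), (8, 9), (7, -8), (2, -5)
Hull (CCW) = [(-10, 1), (7, -8), (8, 9), (-2, 10)]

Jarvis march: at each step, from the current hull vertex p, select the next vertex q as the point such that every other point lies strictly to the left of (or on) the directed line p → q. (Equivalently: for every other point r, the cross product (q − p) × (r − p) ≥ 0.)
Starting point (lowest x, tie lowest y): (-10, 1). Wrap until returning to start. Resulting hull: (-10, 1), (7, -8), (8, 9), (-2, 10).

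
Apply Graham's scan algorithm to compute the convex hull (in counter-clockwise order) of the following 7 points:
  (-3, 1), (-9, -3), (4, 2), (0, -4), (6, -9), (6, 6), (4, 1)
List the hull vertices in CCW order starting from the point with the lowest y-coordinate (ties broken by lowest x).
Hull (CCW) = [(6, -9), (6, 6), (-3, 1), (-9, -3)]

Graham scan procedure:
  1. Find the pivot p₀ = point with lowest y (tie → lowest x): (6, -9).
  2. Sort the remaining points by polar angle around p₀.
  3. Walk through sorted points, maintaining a stack; pop the top while the last three entries make a non-left turn (cross product ≤ 0).
  4. Final stack is the convex hull in CCW order: (6, -9), (6, 6), (-3, 1), (-9, -3).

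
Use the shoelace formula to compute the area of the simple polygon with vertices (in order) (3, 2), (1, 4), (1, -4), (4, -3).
Area = 16

Shoelace formula: Area = (1/2) |Σ_i (x_i · y_{i+1} − x_{i+1} · y_i)| (indices mod n). Compute each cross term:
  (3)(4) − (1)(2) = 10
  (1)(-4) − (1)(4) = -8
  (1)(-3) − (4)(-4) = 13
  (4)(2) − (3)(-3) = 17
Sum = 32, so (signed) Area = 32/2 = 16, |Area| = 16.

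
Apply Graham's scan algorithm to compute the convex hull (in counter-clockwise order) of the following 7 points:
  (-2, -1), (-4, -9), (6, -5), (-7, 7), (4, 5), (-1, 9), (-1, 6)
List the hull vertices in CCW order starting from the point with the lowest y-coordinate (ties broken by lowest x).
Hull (CCW) = [(-4, -9), (6, -5), (4, 5), (-1, 9), (-7, 7)]

Graham scan procedure:
  1. Find the pivot p₀ = point with lowest y (tie → lowest x): (-4, -9).
  2. Sort the remaining points by polar angle around p₀.
  3. Walk through sorted points, maintaining a stack; pop the top while the last three entries make a non-left turn (cross product ≤ 0).
  4. Final stack is the convex hull in CCW order: (-4, -9), (6, -5), (4, 5), (-1, 9), (-7, 7).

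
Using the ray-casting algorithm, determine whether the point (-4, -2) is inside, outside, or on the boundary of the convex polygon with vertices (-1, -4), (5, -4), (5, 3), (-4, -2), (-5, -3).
The point (-4, -2) lies on the polygon boundary

Boundary check: the query satisfies the collinearity and bounding-box conditions for some polygon edge, so it lies exactly on the boundary.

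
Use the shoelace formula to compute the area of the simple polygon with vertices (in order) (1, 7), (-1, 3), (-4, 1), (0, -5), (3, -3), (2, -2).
Area = 36

Shoelace formula: Area = (1/2) |Σ_i (x_i · y_{i+1} − x_{i+1} · y_i)| (indices mod n). Compute each cross term:
  (1)(3) − (-1)(7) = 10
  (-1)(1) − (-4)(3) = 11
  (-4)(-5) − (0)(1) = 20
  (0)(-3) − (3)(-5) = 15
  (3)(-2) − (2)(-3) = 0
  (2)(7) − (1)(-2) = 16
Sum = 72, so (signed) Area = 72/2 = 36, |Area| = 36.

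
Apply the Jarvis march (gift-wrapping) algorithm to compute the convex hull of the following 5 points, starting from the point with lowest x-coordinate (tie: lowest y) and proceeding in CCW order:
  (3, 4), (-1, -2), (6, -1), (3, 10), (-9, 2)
Hull (CCW) = [(-9, 2), (-1, -2), (6, -1), (3, 10)]

Jarvis march: at each step, from the current hull vertex p, select the next vertex q as the point such that every other point lies strictly to the left of (or on) the directed line p → q. (Equivalently: for every other point r, the cross product (q − p) × (r − p) ≥ 0.)
Starting point (lowest x, tie lowest y): (-9, 2). Wrap until returning to start. Resulting hull: (-9, 2), (-1, -2), (6, -1), (3, 10).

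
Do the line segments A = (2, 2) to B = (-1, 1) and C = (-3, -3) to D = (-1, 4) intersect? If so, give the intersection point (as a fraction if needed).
No (intersection of containing lines falls outside at least one segment)

Parametrize and solve: t = 25/19, s = 10/19. At least one of these is outside [0, 1], so the segments do not intersect.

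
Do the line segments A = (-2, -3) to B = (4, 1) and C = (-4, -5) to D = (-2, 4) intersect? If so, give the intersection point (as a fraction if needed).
No (intersection of containing lines falls outside at least one segment)

Parametrize and solve: t = -7/23, s = 2/23. At least one of these is outside [0, 1], so the segments do not intersect.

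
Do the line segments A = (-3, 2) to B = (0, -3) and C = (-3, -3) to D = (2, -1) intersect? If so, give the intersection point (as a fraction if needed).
Yes; intersection at (-18/31, -63/31) (t = 25/31 on AB, s = 15/31 on CD)

Parametrize AB as A + t(B − A) = (-3 + 3 t, 2 + -5 t) and CD as C + s(D − C) = (-3 + 5 s, -3 + 2 s). Solve the linear system for (t, s). Determinant = -31 ≠ 0, so a unique intersection of the containing lines exists. Solution: t = 25/31, s = 15/31 — both in [0, 1], so the segments cross. Intersection point: (-18/31, -63/31).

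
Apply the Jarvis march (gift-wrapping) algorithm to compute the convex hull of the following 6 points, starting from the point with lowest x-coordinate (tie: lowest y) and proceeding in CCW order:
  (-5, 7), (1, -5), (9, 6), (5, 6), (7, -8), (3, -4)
Hull (CCW) = [(-5, 7), (1, -5), (7, -8), (9, 6)]

Jarvis march: at each step, from the current hull vertex p, select the next vertex q as the point such that every other point lies strictly to the left of (or on) the directed line p → q. (Equivalently: for every other point r, the cross product (q − p) × (r − p) ≥ 0.)
Starting point (lowest x, tie lowest y): (-5, 7). Wrap until returning to start. Resulting hull: (-5, 7), (1, -5), (7, -8), (9, 6).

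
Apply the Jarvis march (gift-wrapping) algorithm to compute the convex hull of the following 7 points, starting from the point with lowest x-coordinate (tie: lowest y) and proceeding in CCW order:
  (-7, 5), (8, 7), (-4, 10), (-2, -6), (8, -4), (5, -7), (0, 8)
Hull (CCW) = [(-7, 5), (-2, -6), (5, -7), (8, -4), (8, 7), (-4, 10)]

Jarvis march: at each step, from the current hull vertex p, select the next vertex q as the point such that every other point lies strictly to the left of (or on) the directed line p → q. (Equivalently: for every other point r, the cross product (q − p) × (r − p) ≥ 0.)
Starting point (lowest x, tie lowest y): (-7, 5). Wrap until returning to start. Resulting hull: (-7, 5), (-2, -6), (5, -7), (8, -4), (8, 7), (-4, 10).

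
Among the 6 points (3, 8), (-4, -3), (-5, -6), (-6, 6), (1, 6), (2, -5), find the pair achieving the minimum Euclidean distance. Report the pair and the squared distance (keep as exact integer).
Pair = ((3, 8), (1, 6)); squared distance = 8

Compute all C(6, 2) = 15 pairwise squared distances (x_i − x_j)² + (y_i − y_j)². The minimum is 8, attained by the pair ((3, 8), (1, 6)).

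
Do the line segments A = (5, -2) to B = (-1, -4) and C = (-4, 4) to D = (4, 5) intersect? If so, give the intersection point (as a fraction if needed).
No (intersection of containing lines falls outside at least one segment)

Parametrize and solve: t = -57/10, s = 27/5. At least one of these is outside [0, 1], so the segments do not intersect.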